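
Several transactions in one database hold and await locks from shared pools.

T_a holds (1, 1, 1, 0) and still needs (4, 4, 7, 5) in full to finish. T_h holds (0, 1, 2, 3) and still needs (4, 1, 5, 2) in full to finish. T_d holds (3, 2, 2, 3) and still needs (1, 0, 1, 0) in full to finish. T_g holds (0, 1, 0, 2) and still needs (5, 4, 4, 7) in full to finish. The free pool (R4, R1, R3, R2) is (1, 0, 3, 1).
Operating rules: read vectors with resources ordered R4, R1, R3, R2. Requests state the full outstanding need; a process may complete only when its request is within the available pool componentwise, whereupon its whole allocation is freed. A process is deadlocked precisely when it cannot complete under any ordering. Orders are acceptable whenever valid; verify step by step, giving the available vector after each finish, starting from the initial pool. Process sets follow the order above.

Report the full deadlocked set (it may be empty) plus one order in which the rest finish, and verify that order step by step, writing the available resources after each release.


The deadlocked set is T_a and T_g.
Key observation: the pool after T_d, T_h is (4, 3, 7, 7); every surviving request exceeds it in R1, so progress ends there.
A valid finishing order for the others: T_d, T_h. Verifying each step:
  pool = (1, 0, 3, 1)
  run T_d (needs (1, 0, 1, 0), free (1, 0, 3, 1)); after release of (3, 2, 2, 3) the pool is (4, 2, 5, 4)
  run T_h (needs (4, 1, 5, 2), free (4, 2, 5, 4)); after release of (0, 1, 2, 3) the pool is (4, 3, 7, 7)
None of the blocked processes ever fits:
  T_a still needs (4, 4, 7, 5) but only (4, 3, 7, 7) is free — short on R1
  T_g still needs (5, 4, 4, 7) but only (4, 3, 7, 7) is free — short on R4 and R1


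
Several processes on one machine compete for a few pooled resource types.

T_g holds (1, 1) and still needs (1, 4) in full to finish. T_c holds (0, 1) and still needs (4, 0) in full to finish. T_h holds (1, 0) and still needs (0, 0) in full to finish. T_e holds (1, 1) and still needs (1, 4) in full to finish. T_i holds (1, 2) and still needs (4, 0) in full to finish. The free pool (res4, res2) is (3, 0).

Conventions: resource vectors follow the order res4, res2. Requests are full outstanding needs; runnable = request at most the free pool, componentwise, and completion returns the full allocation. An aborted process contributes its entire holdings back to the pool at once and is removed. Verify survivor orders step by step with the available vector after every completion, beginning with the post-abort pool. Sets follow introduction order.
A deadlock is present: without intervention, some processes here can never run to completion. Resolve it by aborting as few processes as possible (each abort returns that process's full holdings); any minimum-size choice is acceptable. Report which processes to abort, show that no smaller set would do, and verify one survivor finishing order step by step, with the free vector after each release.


The answer: abort T_e.
Key observation: the returned (1, 1) from T_e is what brings T_g — unrunnable before, under any order — into play at step 4.
Why nothing smaller works: aborting no one leaves the state deadlocked as given.
One survivor order: T_i, T_c, T_h, T_g. Step-by-step check (post-abort pool first):
  pool = (4, 1)
  T_i needs (4, 0) <= (4, 1) -> finishes; pool += (1, 2) = (5, 3)
  T_c needs (4, 0) <= (5, 3) -> finishes; pool += (0, 1) = (5, 4)
  T_h needs (0, 0) <= (5, 4) -> finishes; pool += (1, 0) = (6, 4)
  T_g needs (1, 4) <= (6, 4) -> finishes; pool += (1, 1) = (7, 5)


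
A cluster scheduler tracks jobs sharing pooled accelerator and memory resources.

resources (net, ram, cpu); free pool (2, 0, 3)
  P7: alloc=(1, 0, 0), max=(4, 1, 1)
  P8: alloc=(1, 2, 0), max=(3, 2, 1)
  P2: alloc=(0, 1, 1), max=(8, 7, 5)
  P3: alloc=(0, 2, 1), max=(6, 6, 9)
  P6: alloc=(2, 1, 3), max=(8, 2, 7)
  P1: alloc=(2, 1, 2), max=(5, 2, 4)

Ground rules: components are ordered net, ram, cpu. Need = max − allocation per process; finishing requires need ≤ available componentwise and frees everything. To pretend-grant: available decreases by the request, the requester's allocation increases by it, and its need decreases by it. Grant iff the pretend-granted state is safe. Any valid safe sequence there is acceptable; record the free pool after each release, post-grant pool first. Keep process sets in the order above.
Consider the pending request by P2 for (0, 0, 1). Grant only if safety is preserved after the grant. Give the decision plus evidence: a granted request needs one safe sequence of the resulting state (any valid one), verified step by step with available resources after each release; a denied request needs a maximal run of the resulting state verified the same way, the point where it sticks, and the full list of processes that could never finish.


DENY — the pretend-granted state is unsafe.
Key observation: after P8, P1, P7, P6 the pool peaks at (8, 4, 7), and each blocked process is short somewhere: P2 on ram; P3 on cpu.
Pretend the grant happened; the run P8, P1, P7, P6 goes as far as possible. Verifying each step:
  pool = (2, 0, 2)
  P8 needs (2, 0, 1) <= (2, 0, 2) -> finishes; pool += (1, 2, 0) = (3, 2, 2)
  P1 needs (3, 1, 2) <= (3, 2, 2) -> finishes; pool += (2, 1, 2) = (5, 3, 4)
  P7 needs (3, 1, 1) <= (5, 3, 4) -> finishes; pool += (1, 0, 0) = (6, 3, 4)
  P6 needs (6, 1, 4) <= (6, 3, 4) -> finishes; pool += (2, 1, 3) = (8, 4, 7)
  P2 cannot run: need (8, 6, 3) vs free (8, 4, 7) (insufficient ram)
  P3 cannot run: need (6, 4, 8) vs free (8, 4, 7) (insufficient cpu)
Had the request been granted, P2 and P3 could never finish.


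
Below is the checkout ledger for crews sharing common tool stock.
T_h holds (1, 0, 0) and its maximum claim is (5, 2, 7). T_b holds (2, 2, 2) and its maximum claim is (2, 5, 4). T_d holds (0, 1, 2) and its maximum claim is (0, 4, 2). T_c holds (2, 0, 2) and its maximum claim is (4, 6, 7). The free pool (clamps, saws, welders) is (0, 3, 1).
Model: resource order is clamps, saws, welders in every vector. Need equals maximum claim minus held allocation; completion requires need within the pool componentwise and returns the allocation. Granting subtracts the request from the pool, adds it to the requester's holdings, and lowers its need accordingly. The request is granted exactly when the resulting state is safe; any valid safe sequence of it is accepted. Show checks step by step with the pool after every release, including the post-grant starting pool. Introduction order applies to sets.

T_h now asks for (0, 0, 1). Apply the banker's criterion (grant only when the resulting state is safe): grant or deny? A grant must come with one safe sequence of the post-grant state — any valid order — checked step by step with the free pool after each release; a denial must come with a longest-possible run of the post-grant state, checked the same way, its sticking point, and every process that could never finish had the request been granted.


DENY. Granting would leave the state unsafe.
Key observation: the wall is welders: completing T_d, T_b brings the pool only to (2, 6, 4), and all the rest need more.
Pretend the grant happened; the run T_d, T_b goes as far as possible. Step-by-step check:
  pool = (0, 3, 0)
  run T_d (needs (0, 3, 0), free (0, 3, 0)); after release of (0, 1, 2) the pool is (0, 4, 2)
  run T_b (needs (0, 3, 2), free (0, 4, 2)); after release of (2, 2, 2) the pool is (2, 6, 4)
  blocked: T_h wants (4, 2, 6), pool (2, 6, 4) — not enough clamps and welders
  blocked: T_c wants (2, 6, 5), pool (2, 6, 4) — not enough welders
Post-grant, the permanently blocked set is T_h and T_c.


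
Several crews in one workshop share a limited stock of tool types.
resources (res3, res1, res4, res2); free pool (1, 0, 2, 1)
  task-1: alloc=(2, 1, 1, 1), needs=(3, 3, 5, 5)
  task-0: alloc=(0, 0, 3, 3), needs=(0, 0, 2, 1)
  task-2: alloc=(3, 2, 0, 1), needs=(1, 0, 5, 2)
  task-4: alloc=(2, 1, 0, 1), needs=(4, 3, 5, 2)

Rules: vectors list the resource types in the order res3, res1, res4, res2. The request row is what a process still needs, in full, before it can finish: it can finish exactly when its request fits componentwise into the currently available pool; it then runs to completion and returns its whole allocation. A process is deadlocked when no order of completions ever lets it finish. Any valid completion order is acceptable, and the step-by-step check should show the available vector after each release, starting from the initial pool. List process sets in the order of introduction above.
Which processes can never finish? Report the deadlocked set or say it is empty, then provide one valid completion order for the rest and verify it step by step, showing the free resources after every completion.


The deadlocked set is task-1 and task-4.
Key observation: once task-0, task-2 finish, the pool peaks at (4, 2, 5, 5) — and every remaining process still needs more res1 than that.
The rest can finish in the order task-0, task-2. Step-by-step check:
  pool = (1, 0, 2, 1)
  run task-0 (needs (0, 0, 2, 1), free (1, 0, 2, 1)); after release of (0, 0, 3, 3) the pool is (1, 0, 5, 4)
  run task-2 (needs (1, 0, 5, 2), free (1, 0, 5, 4)); after release of (3, 2, 0, 1) the pool is (4, 2, 5, 5)
The stuck group stays short no matter what:
  task-1 cannot run: need (3, 3, 5, 5) vs free (4, 2, 5, 5) (insufficient res1)
  task-4 cannot run: need (4, 3, 5, 2) vs free (4, 2, 5, 5) (insufficient res1)


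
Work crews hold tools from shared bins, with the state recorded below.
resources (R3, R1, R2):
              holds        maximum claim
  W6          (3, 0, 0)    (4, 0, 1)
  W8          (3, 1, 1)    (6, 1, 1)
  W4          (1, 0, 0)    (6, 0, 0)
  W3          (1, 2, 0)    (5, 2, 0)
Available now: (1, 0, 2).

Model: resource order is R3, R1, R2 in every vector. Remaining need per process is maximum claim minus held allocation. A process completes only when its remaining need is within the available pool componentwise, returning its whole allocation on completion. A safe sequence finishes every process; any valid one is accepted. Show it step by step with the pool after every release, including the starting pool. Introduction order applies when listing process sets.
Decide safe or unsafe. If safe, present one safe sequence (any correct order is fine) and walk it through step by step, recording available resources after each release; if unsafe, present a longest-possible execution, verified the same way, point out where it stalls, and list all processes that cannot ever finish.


SAFE. One safe sequence: W6, W8, W3, W4.
Key observation: W6 marks the first exact bind of the order: its need (1, 0, 1) fits the free (1, 0, 2) with zero slack on a requested resource.
Step-by-step check:
  pool = (1, 0, 2)
  W6 needs (1, 0, 1) <= (1, 0, 2) -> finishes; pool += (3, 0, 0) = (4, 0, 2)
  W8 needs (3, 0, 0) <= (4, 0, 2) -> finishes; pool += (3, 1, 1) = (7, 1, 3)
  W3 needs (4, 0, 0) <= (7, 1, 3) -> finishes; pool += (1, 2, 0) = (8, 3, 3)
  W4 needs (5, 0, 0) <= (8, 3, 3) -> finishes; pool += (1, 0, 0) = (9, 3, 3)


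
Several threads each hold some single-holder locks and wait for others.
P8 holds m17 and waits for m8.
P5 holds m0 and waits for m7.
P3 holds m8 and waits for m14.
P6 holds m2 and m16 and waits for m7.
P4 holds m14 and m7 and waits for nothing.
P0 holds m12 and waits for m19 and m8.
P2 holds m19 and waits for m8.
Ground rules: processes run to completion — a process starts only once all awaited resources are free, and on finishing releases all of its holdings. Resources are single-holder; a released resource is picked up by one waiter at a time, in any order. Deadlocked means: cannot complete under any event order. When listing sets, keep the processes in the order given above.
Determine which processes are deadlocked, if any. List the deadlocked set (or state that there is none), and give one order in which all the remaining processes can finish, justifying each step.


No process is deadlocked.
Key observation: the wait relation is loop-free; peeling off processes with no waits unwinds the whole state.
The rest can finish in the order P4, P3, P6, P5, P2, P8, P0.
Check, step by step:
  P4 waits on nothing -> runs at once and releases m14 and m7
  run P3 (all its waits — m14 — are resolved); releases m8
  run P6 (all its waits — m7 — are resolved); releases m2 and m16
  run P5 (all its waits — m7 — are resolved); releases m0
  run P2 (all its waits — m8 — are resolved); releases m19
  run P8 (all its waits — m8 — are resolved); releases m17
  run P0 (all its waits — m19 and m8 — are resolved); releases m12


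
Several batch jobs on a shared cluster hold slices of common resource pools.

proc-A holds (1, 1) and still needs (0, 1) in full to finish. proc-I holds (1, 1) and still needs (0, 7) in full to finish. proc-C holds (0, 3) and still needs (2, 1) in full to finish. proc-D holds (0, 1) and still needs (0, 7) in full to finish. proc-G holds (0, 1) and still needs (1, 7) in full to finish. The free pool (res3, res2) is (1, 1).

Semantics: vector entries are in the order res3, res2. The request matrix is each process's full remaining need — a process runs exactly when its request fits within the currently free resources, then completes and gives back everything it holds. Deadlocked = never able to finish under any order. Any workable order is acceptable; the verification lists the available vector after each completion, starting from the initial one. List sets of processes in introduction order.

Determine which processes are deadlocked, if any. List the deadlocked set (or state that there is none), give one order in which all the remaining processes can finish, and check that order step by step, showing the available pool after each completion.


Deadlocked set: proc-I, proc-D and proc-G.
Key observation: once proc-A, proc-C finish, the pool peaks at (2, 5) — and every remaining process still needs more res2 than that.
The rest can finish in the order proc-A, proc-C. Step-by-step check:
  pool = (1, 1)
  proc-A: need (0, 1) fits (1, 1); releases (1, 1), pool now (2, 2)
  proc-C: need (2, 1) fits (2, 2); releases (0, 3), pool now (2, 5)
The stuck group stays short no matter what:
  proc-I still needs (0, 7) but only (2, 5) is free — short on res2
  proc-D still needs (0, 7) but only (2, 5) is free — short on res2
  proc-G still needs (1, 7) but only (2, 5) is free — short on res2


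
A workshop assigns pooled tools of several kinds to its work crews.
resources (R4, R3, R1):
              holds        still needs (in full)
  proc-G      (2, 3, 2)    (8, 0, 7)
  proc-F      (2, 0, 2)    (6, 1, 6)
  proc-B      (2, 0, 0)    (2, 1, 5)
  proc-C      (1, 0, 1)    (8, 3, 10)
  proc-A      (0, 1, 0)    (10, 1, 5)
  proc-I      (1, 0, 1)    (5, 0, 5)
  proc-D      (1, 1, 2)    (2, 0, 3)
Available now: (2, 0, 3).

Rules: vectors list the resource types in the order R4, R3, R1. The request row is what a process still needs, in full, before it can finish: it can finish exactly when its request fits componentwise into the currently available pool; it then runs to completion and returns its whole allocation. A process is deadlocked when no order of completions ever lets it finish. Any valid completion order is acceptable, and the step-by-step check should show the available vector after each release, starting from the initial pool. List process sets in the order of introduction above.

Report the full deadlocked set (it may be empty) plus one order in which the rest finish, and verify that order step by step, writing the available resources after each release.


Nothing here is deadlocked.
Key observation: no deadlock: proc-D fits now, and the freed resources carry the rest through.
The rest can finish in the order proc-D, proc-B, proc-I, proc-F, proc-G, proc-C, proc-A. Walking it through:
  pool = (2, 0, 3)
  run proc-D (needs (2, 0, 3), free (2, 0, 3)); after release of (1, 1, 2) the pool is (3, 1, 5)
  run proc-B (needs (2, 1, 5), free (3, 1, 5)); after release of (2, 0, 0) the pool is (5, 1, 5)
  run proc-I (needs (5, 0, 5), free (5, 1, 5)); after release of (1, 0, 1) the pool is (6, 1, 6)
  run proc-F (needs (6, 1, 6), free (6, 1, 6)); after release of (2, 0, 2) the pool is (8, 1, 8)
  run proc-G (needs (8, 0, 7), free (8, 1, 8)); after release of (2, 3, 2) the pool is (10, 4, 10)
  run proc-C (needs (8, 3, 10), free (10, 4, 10)); after release of (1, 0, 1) the pool is (11, 4, 11)
  run proc-A (needs (10, 1, 5), free (11, 4, 11)); after release of (0, 1, 0) the pool is (11, 5, 11)


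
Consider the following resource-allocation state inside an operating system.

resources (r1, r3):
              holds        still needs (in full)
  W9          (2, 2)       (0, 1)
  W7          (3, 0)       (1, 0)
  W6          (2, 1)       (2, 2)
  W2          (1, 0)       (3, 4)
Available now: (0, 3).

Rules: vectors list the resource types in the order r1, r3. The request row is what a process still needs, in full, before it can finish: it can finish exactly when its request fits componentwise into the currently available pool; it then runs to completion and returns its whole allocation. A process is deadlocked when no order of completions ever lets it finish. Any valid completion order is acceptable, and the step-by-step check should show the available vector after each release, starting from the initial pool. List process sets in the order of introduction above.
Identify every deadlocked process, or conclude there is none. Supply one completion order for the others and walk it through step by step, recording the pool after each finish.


No process is deadlocked.
Key observation: W9 can run right away; the returned allocation unlocks the remaining processes in turn.
A valid finishing order for the others: W9, W7, W2, W6. Check, step by step:
  pool = (0, 3)
  W9: need (0, 1) fits (0, 3); releases (2, 2), pool now (2, 5)
  W7: need (1, 0) fits (2, 5); releases (3, 0), pool now (5, 5)
  W2: need (3, 4) fits (5, 5); releases (1, 0), pool now (6, 5)
  W6: need (2, 2) fits (6, 5); releases (2, 1), pool now (8, 6)


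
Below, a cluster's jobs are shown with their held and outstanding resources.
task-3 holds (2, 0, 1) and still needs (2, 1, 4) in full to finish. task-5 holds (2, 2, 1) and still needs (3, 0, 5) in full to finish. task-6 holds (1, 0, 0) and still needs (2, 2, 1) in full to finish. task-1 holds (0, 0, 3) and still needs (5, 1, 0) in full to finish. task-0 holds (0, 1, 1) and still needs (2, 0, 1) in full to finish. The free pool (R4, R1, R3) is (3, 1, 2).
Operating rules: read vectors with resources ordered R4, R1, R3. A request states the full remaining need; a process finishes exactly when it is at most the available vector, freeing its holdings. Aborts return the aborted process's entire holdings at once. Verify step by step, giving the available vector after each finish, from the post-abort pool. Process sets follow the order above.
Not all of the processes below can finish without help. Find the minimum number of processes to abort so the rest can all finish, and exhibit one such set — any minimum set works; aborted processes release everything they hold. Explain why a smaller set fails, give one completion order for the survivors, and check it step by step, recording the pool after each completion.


Abort task-3.
Key observation: aborting task-3 returns (2, 0, 1), and task-1 — hopeless before — runs at step 2 with the returned capacity in the pool.
Why nothing smaller works: aborting no one leaves the state deadlocked as given.
Survivors finish in the order: task-0, task-1, task-5, task-6. Check, step by step (pool after the aborts first):
  pool = (5, 1, 3)
  task-0: need (2, 0, 1) fits (5, 1, 3); releases (0, 1, 1), pool now (5, 2, 4)
  task-1: need (5, 1, 0) fits (5, 2, 4); releases (0, 0, 3), pool now (5, 2, 7)
  task-5: need (3, 0, 5) fits (5, 2, 7); releases (2, 2, 1), pool now (7, 4, 8)
  task-6: need (2, 2, 1) fits (7, 4, 8); releases (1, 0, 0), pool now (8, 4, 8)


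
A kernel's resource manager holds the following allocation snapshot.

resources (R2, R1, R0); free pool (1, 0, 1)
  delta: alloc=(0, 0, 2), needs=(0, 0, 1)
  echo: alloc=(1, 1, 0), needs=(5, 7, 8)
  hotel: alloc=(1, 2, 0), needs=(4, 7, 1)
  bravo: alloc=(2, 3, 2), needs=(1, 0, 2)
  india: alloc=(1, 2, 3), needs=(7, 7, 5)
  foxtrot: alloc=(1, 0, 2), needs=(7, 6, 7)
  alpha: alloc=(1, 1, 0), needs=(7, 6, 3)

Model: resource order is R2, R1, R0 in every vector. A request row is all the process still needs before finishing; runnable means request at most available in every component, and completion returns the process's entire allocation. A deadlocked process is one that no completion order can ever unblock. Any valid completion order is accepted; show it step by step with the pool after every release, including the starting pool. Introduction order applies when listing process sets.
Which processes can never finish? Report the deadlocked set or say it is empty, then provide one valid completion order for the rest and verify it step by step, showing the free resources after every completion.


Deadlocked: echo, hotel, india, foxtrot and alpha.
Key observation: no order helps: past delta, bravo, the free pool tops out at (3, 3, 5), below what each blocked process needs in R2.
The rest can finish in the order delta, bravo. Verifying each step:
  pool = (1, 0, 1)
  delta needs (0, 0, 1) <= (1, 0, 1) -> finishes; pool += (0, 0, 2) = (1, 0, 3)
  bravo needs (1, 0, 2) <= (1, 0, 3) -> finishes; pool += (2, 3, 2) = (3, 3, 5)
None of the blocked processes ever fits:
  echo still needs (5, 7, 8) but only (3, 3, 5) is free — short on R2, R1 and R0
  hotel still needs (4, 7, 1) but only (3, 3, 5) is free — short on R2 and R1
  india still needs (7, 7, 5) but only (3, 3, 5) is free — short on R2 and R1
  foxtrot still needs (7, 6, 7) but only (3, 3, 5) is free — short on R2, R1 and R0
  alpha still needs (7, 6, 3) but only (3, 3, 5) is free — short on R2 and R1


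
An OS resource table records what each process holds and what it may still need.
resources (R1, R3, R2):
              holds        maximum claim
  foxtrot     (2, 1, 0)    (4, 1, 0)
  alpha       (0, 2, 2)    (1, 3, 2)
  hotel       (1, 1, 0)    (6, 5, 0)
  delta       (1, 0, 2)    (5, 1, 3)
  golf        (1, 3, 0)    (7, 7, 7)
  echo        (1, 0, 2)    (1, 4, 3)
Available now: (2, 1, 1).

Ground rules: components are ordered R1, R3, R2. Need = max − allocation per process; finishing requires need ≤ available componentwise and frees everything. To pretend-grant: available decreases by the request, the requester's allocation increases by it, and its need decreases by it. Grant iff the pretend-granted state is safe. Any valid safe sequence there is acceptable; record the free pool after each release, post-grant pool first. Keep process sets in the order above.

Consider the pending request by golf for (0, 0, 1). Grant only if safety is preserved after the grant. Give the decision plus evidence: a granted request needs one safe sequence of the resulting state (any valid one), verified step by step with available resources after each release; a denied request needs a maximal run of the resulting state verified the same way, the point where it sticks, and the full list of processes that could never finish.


GRANT: granting preserves safety; a valid post-grant sequence is alpha, foxtrot, echo, delta, hotel, golf.
Key observation: the grant leaves (2, 1, 0) free — enough for alpha, whose release restarts the cascade.
Check on the post-grant state, step by step:
  pool = (2, 1, 0)
  alpha: need (1, 1, 0) fits (2, 1, 0); releases (0, 2, 2), pool now (2, 3, 2)
  foxtrot: need (2, 0, 0) fits (2, 3, 2); releases (2, 1, 0), pool now (4, 4, 2)
  echo: need (0, 4, 1) fits (4, 4, 2); releases (1, 0, 2), pool now (5, 4, 4)
  delta: need (4, 1, 1) fits (5, 4, 4); releases (1, 0, 2), pool now (6, 4, 6)
  hotel: need (5, 4, 0) fits (6, 4, 6); releases (1, 1, 0), pool now (7, 5, 6)
  golf: need (6, 4, 6) fits (7, 5, 6); releases (1, 3, 1), pool now (8, 8, 7)


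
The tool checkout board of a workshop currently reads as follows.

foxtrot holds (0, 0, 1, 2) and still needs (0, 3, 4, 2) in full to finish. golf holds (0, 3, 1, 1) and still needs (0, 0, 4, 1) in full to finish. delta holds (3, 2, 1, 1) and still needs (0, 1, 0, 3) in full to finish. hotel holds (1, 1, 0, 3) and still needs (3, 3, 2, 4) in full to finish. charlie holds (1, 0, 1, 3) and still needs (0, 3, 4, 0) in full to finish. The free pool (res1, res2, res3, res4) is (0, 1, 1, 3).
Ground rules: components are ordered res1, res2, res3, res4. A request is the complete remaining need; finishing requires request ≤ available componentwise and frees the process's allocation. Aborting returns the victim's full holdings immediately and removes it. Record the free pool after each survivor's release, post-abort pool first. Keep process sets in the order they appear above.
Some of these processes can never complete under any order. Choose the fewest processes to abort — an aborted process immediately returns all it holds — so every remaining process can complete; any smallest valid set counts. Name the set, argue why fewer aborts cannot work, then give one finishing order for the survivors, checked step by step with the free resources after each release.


Abort foxtrot and golf.
Key observation: the deadlocked charlie becomes finishable only because foxtrot and golf released (0, 3, 2, 3); it completes at step 2 below.
Why nothing smaller works — every single abort fails: foxtrot alone leaves golf blocked (short on res3); golf alone leaves foxtrot blocked (short on res3); delta alone leaves foxtrot blocked (short on res3); hotel alone leaves foxtrot blocked (short on res3); charlie alone leaves foxtrot blocked (short on res3).
The survivors complete as delta, charlie, hotel. Walking it through (starting from the post-abort pool):
  pool = (0, 4, 3, 6)
  delta needs (0, 1, 0, 3) <= (0, 4, 3, 6) -> finishes; pool += (3, 2, 1, 1) = (3, 6, 4, 7)
  charlie needs (0, 3, 4, 0) <= (3, 6, 4, 7) -> finishes; pool += (1, 0, 1, 3) = (4, 6, 5, 10)
  hotel needs (3, 3, 2, 4) <= (4, 6, 5, 10) -> finishes; pool += (1, 1, 0, 3) = (5, 7, 5, 13)


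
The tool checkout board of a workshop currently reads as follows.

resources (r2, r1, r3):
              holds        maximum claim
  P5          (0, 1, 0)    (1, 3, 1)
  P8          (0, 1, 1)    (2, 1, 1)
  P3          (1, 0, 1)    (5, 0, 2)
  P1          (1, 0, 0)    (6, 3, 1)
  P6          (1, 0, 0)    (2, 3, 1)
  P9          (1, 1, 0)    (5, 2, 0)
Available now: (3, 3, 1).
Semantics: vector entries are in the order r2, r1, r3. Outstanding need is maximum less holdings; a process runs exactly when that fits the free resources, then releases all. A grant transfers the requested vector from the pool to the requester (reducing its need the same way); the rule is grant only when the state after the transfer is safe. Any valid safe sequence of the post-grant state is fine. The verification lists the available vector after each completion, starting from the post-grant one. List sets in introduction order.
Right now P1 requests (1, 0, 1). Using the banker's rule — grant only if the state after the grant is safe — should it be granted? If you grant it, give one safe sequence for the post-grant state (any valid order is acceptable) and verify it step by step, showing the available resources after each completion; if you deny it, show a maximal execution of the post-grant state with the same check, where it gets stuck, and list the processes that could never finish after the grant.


DENY — the pretend-granted state is unsafe.
Key observation: even finishing P8, P5, P6 leaves just (3, 5, 1) free — too little r2 for any of the remaining processes.
After a pretend grant, a maximal execution: P8, P5, P6 — then nothing else fits. Walking it through:
  pool = (2, 3, 0)
  run P8 (needs (2, 0, 0), free (2, 3, 0)); after release of (0, 1, 1) the pool is (2, 4, 1)
  run P5 (needs (1, 2, 1), free (2, 4, 1)); after release of (0, 1, 0) the pool is (2, 5, 1)
  run P6 (needs (1, 3, 1), free (2, 5, 1)); after release of (1, 0, 0) the pool is (3, 5, 1)
  P3 cannot run: need (4, 0, 1) vs free (3, 5, 1) (insufficient r2)
  P1 cannot run: need (4, 3, 0) vs free (3, 5, 1) (insufficient r2)
  P9 cannot run: need (4, 1, 0) vs free (3, 5, 1) (insufficient r2)
Had the request been granted, P3, P1 and P9 could never finish.


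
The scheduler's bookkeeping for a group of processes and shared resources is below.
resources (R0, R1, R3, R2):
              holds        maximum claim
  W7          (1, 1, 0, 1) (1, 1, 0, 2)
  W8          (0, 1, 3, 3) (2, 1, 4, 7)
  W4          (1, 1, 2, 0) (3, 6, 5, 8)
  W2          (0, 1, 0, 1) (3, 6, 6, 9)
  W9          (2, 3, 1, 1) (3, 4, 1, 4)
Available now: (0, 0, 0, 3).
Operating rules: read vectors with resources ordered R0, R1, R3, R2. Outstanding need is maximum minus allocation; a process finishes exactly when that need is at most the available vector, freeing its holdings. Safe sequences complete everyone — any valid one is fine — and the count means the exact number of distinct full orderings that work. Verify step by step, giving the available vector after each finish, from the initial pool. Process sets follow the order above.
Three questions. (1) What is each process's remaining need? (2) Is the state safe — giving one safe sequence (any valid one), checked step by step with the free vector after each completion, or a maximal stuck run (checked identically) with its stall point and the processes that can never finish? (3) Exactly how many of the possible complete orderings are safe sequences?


(1) Need matrix, components ordered R0, R1, R3, R2:
  W7: (0, 0, 0, 1)
  W8: (2, 0, 1, 4)
  W4: (2, 5, 3, 8)
  W2: (3, 5, 6, 8)
  W9: (1, 1, 0, 3)
(2) SAFE. One safe sequence: W7, W9, W8, W4, W2.
Key observation: W9 marks the first exact bind of the order: its need (1, 1, 0, 3) fits the free (1, 1, 0, 4) with zero slack on a requested resource.
Walking it through:
  pool = (0, 0, 0, 3)
  run W7 (needs (0, 0, 0, 1), free (0, 0, 0, 3)); after release of (1, 1, 0, 1) the pool is (1, 1, 0, 4)
  run W9 (needs (1, 1, 0, 3), free (1, 1, 0, 4)); after release of (2, 3, 1, 1) the pool is (3, 4, 1, 5)
  run W8 (needs (2, 0, 1, 4), free (3, 4, 1, 5)); after release of (0, 1, 3, 3) the pool is (3, 5, 4, 8)
  run W4 (needs (2, 5, 3, 8), free (3, 5, 4, 8)); after release of (1, 1, 2, 0) the pool is (4, 6, 6, 8)
  run W2 (needs (3, 5, 6, 8), free (4, 6, 6, 8)); after release of (0, 1, 0, 1) the pool is (4, 7, 6, 9)
(3) The exact count: 1 of the possible complete orderings is a safe sequence.


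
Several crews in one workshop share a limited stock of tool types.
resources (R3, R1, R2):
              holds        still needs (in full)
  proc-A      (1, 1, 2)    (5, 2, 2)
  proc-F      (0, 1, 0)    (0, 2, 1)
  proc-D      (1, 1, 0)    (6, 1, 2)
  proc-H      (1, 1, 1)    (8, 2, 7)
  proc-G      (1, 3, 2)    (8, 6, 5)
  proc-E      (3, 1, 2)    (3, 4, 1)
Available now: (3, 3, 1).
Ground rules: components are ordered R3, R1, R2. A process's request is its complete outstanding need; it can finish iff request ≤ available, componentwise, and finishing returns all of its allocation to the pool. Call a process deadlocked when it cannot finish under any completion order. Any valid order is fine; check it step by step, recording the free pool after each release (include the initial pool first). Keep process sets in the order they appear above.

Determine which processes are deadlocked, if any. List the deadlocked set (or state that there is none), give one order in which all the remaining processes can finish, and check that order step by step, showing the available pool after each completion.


No process is deadlocked.
Key observation: proc-F can run right away; the returned allocation unlocks the remaining processes in turn.
A valid finishing order for the others: proc-F, proc-E, proc-A, proc-D, proc-G, proc-H. Check, step by step:
  pool = (3, 3, 1)
  proc-F needs (0, 2, 1) <= (3, 3, 1) -> finishes; pool += (0, 1, 0) = (3, 4, 1)
  proc-E needs (3, 4, 1) <= (3, 4, 1) -> finishes; pool += (3, 1, 2) = (6, 5, 3)
  proc-A needs (5, 2, 2) <= (6, 5, 3) -> finishes; pool += (1, 1, 2) = (7, 6, 5)
  proc-D needs (6, 1, 2) <= (7, 6, 5) -> finishes; pool += (1, 1, 0) = (8, 7, 5)
  proc-G needs (8, 6, 5) <= (8, 7, 5) -> finishes; pool += (1, 3, 2) = (9, 10, 7)
  proc-H needs (8, 2, 7) <= (9, 10, 7) -> finishes; pool += (1, 1, 1) = (10, 11, 8)


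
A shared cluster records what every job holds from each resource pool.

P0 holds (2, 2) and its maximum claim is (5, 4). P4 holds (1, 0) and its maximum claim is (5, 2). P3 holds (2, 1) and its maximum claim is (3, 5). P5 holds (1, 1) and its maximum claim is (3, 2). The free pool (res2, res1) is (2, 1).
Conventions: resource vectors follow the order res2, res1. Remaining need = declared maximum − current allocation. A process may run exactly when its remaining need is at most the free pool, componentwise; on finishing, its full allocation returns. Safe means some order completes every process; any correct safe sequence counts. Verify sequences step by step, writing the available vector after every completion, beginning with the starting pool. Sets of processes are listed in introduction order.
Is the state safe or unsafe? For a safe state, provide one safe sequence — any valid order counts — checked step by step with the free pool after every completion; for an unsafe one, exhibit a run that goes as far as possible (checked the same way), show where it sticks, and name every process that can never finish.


SAFE, for example via the order P5, P0, P4, P3.
Key observation: the order's first zero-slack moment is P5 ((2, 1) needed, (2, 1) free — a requested resource with nothing to spare).
Verifying each step:
  pool = (2, 1)
  P5: need (2, 1) fits (2, 1); releases (1, 1), pool now (3, 2)
  P0: need (3, 2) fits (3, 2); releases (2, 2), pool now (5, 4)
  P4: need (4, 2) fits (5, 4); releases (1, 0), pool now (6, 4)
  P3: need (1, 4) fits (6, 4); releases (2, 1), pool now (8, 5)


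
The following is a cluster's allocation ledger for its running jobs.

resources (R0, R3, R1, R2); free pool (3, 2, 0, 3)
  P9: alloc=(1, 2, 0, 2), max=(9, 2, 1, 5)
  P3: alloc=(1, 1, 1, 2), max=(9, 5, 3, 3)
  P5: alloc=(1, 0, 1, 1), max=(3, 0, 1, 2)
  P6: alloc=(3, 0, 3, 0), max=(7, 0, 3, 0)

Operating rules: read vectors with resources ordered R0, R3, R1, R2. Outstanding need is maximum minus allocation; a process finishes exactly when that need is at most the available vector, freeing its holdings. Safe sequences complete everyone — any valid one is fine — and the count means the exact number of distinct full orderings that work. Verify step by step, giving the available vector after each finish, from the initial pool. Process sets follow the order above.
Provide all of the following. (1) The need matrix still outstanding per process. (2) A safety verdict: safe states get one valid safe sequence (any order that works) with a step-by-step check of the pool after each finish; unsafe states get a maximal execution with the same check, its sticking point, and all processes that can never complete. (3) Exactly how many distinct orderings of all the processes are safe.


(1) Need matrix, components ordered R0, R3, R1, R2:
  P9: (8, 0, 1, 3)
  P3: (8, 4, 2, 1)
  P5: (2, 0, 0, 1)
  P6: (4, 0, 0, 0)
(2) UNSAFE — no complete ordering exists.
Key observation: no order helps: past P5, P6, the free pool tops out at (7, 2, 4, 4), below what each blocked process needs in R0.
Going as far as possible: P5, P6; after that, nothing fits. Walking it through:
  pool = (3, 2, 0, 3)
  run P5 (needs (2, 0, 0, 1), free (3, 2, 0, 3)); after release of (1, 0, 1, 1) the pool is (4, 2, 1, 4)
  run P6 (needs (4, 0, 0, 0), free (4, 2, 1, 4)); after release of (3, 0, 3, 0) the pool is (7, 2, 4, 4)
  P9 cannot run: need (8, 0, 1, 3) vs free (7, 2, 4, 4) (insufficient R0)
  P3 cannot run: need (8, 4, 2, 1) vs free (7, 2, 4, 4) (insufficient R0 and R3)
Never able to finish: P9 and P3.
(3) The exact count: 0 of the possible complete orderings are safe sequences.


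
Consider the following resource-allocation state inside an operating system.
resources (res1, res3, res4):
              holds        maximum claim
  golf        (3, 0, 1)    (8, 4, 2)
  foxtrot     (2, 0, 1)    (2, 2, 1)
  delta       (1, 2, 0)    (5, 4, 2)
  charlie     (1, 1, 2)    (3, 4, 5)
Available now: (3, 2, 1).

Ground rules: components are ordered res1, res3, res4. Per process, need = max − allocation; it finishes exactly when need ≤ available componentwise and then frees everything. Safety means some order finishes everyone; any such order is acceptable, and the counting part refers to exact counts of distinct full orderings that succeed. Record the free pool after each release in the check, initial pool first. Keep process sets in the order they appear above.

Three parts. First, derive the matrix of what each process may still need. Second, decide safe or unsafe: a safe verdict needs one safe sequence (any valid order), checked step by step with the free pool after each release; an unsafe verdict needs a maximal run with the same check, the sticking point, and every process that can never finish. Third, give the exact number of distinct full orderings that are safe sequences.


(1) Remaining need (order res1, res3, res4):
  golf: (5, 4, 1)
  foxtrot: (0, 2, 0)
  delta: (4, 2, 2)
  charlie: (2, 3, 3)
(2) The state is SAFE; one workable sequence: foxtrot, delta, golf, charlie.
Key observation: foxtrot marks the first exact bind of the order: its need (0, 2, 0) fits the free (3, 2, 1) with zero slack on a requested resource.
Verifying each step:
  pool = (3, 2, 1)
  foxtrot: need (0, 2, 0) fits (3, 2, 1); releases (2, 0, 1), pool now (5, 2, 2)
  delta: need (4, 2, 2) fits (5, 2, 2); releases (1, 2, 0), pool now (6, 4, 2)
  golf: need (5, 4, 1) fits (6, 4, 2); releases (3, 0, 1), pool now (9, 4, 3)
  charlie: need (2, 3, 3) fits (9, 4, 3); releases (1, 1, 2), pool now (10, 5, 5)
(3) The exact count: 1 of the possible complete orderings is a safe sequence.


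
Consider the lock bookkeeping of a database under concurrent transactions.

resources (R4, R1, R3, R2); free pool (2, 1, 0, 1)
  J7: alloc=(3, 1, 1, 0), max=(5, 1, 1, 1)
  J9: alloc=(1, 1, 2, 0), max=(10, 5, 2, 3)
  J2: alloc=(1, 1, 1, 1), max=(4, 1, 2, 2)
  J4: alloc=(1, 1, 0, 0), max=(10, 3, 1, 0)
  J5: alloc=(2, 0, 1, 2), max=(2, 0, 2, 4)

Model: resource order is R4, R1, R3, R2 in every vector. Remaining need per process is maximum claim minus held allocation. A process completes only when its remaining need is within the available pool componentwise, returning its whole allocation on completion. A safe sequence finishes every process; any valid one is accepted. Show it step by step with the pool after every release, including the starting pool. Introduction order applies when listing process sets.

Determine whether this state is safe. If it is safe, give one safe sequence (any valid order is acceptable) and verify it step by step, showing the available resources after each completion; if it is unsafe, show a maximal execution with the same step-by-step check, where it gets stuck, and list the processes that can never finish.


UNSAFE — no complete ordering exists.
Key observation: the pool after J7, J2, J5 is (8, 3, 3, 4); every surviving request exceeds it in R4, so progress ends there.
The run J7, J2, J5 cannot be extended any further. Step-by-step check:
  pool = (2, 1, 0, 1)
  run J7 (needs (2, 0, 0, 1), free (2, 1, 0, 1)); after release of (3, 1, 1, 0) the pool is (5, 2, 1, 1)
  run J2 (needs (3, 0, 1, 1), free (5, 2, 1, 1)); after release of (1, 1, 1, 1) the pool is (6, 3, 2, 2)
  run J5 (needs (0, 0, 1, 2), free (6, 3, 2, 2)); after release of (2, 0, 1, 2) the pool is (8, 3, 3, 4)
  J9 cannot run: need (9, 4, 0, 3) vs free (8, 3, 3, 4) (insufficient R4 and R1)
  J4 cannot run: need (9, 2, 1, 0) vs free (8, 3, 3, 4) (insufficient R4)
Permanently blocked: J9 and J4.


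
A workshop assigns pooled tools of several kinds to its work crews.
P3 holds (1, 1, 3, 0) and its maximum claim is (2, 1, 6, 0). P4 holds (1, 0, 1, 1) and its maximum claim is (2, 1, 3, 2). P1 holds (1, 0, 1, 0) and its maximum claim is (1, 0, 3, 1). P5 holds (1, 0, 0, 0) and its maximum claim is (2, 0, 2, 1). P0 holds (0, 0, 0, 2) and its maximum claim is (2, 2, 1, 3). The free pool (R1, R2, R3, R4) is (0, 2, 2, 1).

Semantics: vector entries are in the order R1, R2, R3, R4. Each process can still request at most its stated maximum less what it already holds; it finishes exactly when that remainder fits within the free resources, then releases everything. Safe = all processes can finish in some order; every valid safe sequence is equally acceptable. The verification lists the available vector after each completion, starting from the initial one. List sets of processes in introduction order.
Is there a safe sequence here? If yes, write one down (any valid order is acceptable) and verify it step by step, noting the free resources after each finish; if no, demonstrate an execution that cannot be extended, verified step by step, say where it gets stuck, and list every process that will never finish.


SAFE. One safe sequence: P1, P3, P4, P0, P5.
Key observation: reading the order forward, P1 is the first process whose need (0, 0, 2, 1) meets the free pool (0, 2, 2, 1) exactly on a resource it requests.
Verifying each step:
  pool = (0, 2, 2, 1)
  P1: need (0, 0, 2, 1) fits (0, 2, 2, 1); releases (1, 0, 1, 0), pool now (1, 2, 3, 1)
  P3: need (1, 0, 3, 0) fits (1, 2, 3, 1); releases (1, 1, 3, 0), pool now (2, 3, 6, 1)
  P4: need (1, 1, 2, 1) fits (2, 3, 6, 1); releases (1, 0, 1, 1), pool now (3, 3, 7, 2)
  P0: need (2, 2, 1, 1) fits (3, 3, 7, 2); releases (0, 0, 0, 2), pool now (3, 3, 7, 4)
  P5: need (1, 0, 2, 1) fits (3, 3, 7, 4); releases (1, 0, 0, 0), pool now (4, 3, 7, 4)
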